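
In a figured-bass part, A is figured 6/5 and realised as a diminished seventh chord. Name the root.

The figures 6/5 mean the third of the chord is in the bass. If A is the third of a diminished seventh chord, the root is F# (chord tones F#–A–C–Eb).

F#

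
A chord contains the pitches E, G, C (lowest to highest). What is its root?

C

Reordering E, G, C into stacked thirds gives C–E–G; the bottom of that stack, C, is the root.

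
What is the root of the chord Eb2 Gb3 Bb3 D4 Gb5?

Eb, Gb, Bb, D are the tones of an Eb minor-major seventh chord (Eb–Gb–Bb–D), making Eb the root.

Eb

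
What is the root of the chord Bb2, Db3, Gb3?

Gb

Bb, Db, Gb are the tones of a Gb major triad (Gb–Bb–Db), making Gb the root.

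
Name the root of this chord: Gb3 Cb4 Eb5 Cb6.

The distinct letter names are Gb, Cb, Eb. Arranged as a stack of thirds they read Cb–Eb–Gb, so Cb is the root (a Cb major triad).

Cb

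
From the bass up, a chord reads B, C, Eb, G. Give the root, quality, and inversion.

Reducing to letter names: B, C, Eb, G. These stack in thirds as C–Eb–G–B — a C minor-major seventh chord.
With the seventh (B) in the bass, the chord is in third inversion (figured bass 4/2).

C minor-major seventh, third inversion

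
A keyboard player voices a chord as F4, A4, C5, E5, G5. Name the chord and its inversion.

F major ninth, root position

The pitch classes F, A, C, E, G arrange in thirds as F–A–C–E–G: an F major ninth chord.
The lowest note is F, the root of the chord, so this is root position.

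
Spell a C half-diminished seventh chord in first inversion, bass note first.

Spelling C half-diminished seventh: C–Eb–Gb–Bb. In first inversion the third is bass, giving Eb, Gb, Bb, C from the bottom.

Eb, Gb, Bb, C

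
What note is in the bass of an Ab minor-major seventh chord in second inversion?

Eb

The fifth of Ab minor-major seventh (Ab–Cb–Eb–G) is Eb; that is the bass in second inversion.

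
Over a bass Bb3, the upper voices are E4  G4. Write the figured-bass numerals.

6/4

The notes Bb, E, G stack in thirds as E–G–Bb — an E diminished triad. The bass Bb is the fifth, so this is second inversion: figured 6/4.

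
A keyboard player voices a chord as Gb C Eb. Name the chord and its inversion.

The distinct note names are Gb, C, Eb. Stacked in thirds they read C–Eb–Gb, which is a diminished triad on C.
The lowest note is Gb, the fifth of the chord, so this is second inversion (figured bass 6/4).

C diminished, second inversion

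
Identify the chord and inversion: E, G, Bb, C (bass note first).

Reducing to letter names: E, G, Bb, C. These stack in thirds as C–E–G–Bb — a C dominant seventh chord.
The lowest note is E, the third of the chord, so this is first inversion (figured bass 6/5).

C dominant seventh, first inversion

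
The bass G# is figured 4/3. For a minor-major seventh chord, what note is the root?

C#

The figures 4/3 mean the fifth of the chord is in the bass. If G# is the fifth of a minor-major seventh chord, the root is C# (chord tones C#–E–G#–B#).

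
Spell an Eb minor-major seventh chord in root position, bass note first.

Spelling Eb minor-major seventh: Eb–Gb–Bb–D. In root position the root is bass, giving Eb, Gb, Bb, D from the bottom.

Eb, Gb, Bb, D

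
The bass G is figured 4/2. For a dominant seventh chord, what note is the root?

A

The figures 4/2 mean the seventh of the chord is in the bass. If G is the seventh of a dominant seventh chord, the root is A (chord tones A–C#–E–G).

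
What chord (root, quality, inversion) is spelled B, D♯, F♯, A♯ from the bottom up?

Reducing to letter names: B, D#, F#, A#. These stack in thirds as B–D#–F#–A# — a B major seventh chord.
The lowest note is B, the root of the chord, so this is root position (figured bass 7).

B major seventh, root position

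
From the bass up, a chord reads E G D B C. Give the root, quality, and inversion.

C major ninth, first inversion

The distinct note names are E, G, D, B, C. Stacked in thirds they read C–E–G–B–D, which is a major ninth chord on C.
E is the third of C major ninth; third in the bass means first inversion.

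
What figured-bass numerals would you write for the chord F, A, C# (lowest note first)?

5/3

The notes F, A, C# stack in thirds as F–A–C# — an F augmented triad. The bass F is the root, so this is root position: figured 5/3.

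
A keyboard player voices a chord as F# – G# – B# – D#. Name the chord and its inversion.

Reducing to letter names: F#, G#, B#, D#. These stack in thirds as G#–B#–D#–F# — a G# dominant seventh chord.
The lowest note is F#, the seventh of the chord, so this is third inversion (figured bass 4/2).

G# dominant seventh, third inversion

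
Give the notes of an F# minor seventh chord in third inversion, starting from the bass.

E, F#, A, C#

Spelling F# minor seventh: F#–A–C#–E. In third inversion the seventh is bass, giving E, F#, A, C# from the bottom.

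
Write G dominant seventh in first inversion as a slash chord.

G7/B

First inversion of G dominant seventh has the third (B) in the bass. As a slash chord: G7/B.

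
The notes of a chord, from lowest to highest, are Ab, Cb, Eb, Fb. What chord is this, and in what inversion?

The distinct note names are Ab, Cb, Eb, Fb. Stacked in thirds they read Fb–Ab–Cb–Eb, which is a major seventh chord on Fb.
Ab is the third of Fb major seventh; third in the bass means first inversion (figured bass 6/5).

Fb major seventh, first inversion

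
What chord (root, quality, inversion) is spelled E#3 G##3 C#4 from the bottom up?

The pitch classes E#, G##, C# arrange in thirds as C#–E#–G##: a C# augmented triad.
With the third (E#) in the bass, the chord is in first inversion (figured bass 6).

C# augmented, first inversion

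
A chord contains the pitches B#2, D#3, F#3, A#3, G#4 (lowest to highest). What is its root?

G#

B#, D#, F#, A#, G# are the tones of a G# dominant ninth chord (G#–B#–D#–F#–A#), making G# the root.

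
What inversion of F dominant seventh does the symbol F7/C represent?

F7/C means F dominant seventh with C in the bass. C is the fifth of F dominant seventh (F–A–C–Eb), so this is second inversion.

second inversion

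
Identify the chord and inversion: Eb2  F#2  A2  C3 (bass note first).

F# diminished seventh, third inversion

The pitch classes Eb, F#, A, C arrange in thirds as F#–A–C–Eb: an F# diminished seventh chord.
With the seventh (Eb) in the bass, the chord is in third inversion (figured bass 4/2).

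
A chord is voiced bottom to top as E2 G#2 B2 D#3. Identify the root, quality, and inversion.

Reducing to letter names: E, G#, B, D#. These stack in thirds as E–G#–B–D# — an E major seventh chord.
E is the root of E major seventh; root in the bass means root position (figured bass 7).

E major seventh, root position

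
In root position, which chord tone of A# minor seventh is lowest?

A#

A# minor seventh is A#–C#–E#–G#. Root position places the root in the bass: A#.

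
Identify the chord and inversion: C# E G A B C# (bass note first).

A dominant ninth, first inversion

The distinct note names are C#, E, G, A, B. Stacked in thirds they read A–C#–E–G–B, which is a dominant ninth chord on A.
With the third (C#) in the bass, the chord is in first inversion.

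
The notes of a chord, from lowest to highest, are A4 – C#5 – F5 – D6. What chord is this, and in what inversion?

D minor-major seventh, second inversion

The pitch classes A, C#, F, D arrange in thirds as D–F–A–C#: a D minor-major seventh chord.
A is the fifth of D minor-major seventh; fifth in the bass means second inversion (figured bass 4/3).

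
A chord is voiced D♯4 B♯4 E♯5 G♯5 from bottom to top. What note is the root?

E#

The distinct letter names are D#, B#, E#, G#. Arranged as a stack of thirds they read E#–G#–B#–D#, so E# is the root (an E# minor seventh chord).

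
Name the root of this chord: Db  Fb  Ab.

Db, Fb, Ab are the tones of a Db minor triad (Db–Fb–Ab), making Db the root.

Db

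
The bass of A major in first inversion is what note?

C#

A major is A–C#–E. First inversion places the third in the bass: C#.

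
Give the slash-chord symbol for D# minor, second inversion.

D#m/A#

Second inversion of D# minor has the fifth (A#) in the bass. As a slash chord: D#m/A#.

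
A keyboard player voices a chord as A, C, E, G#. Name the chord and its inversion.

The distinct note names are A, C, E, G#. Stacked in thirds they read A–C–E–G#, which is a minor-major seventh chord on A.
A is the root of A minor-major seventh; root in the bass means root position (figured bass 7).

A minor-major seventh, root position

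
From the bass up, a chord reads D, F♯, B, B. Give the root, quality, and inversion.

B minor, first inversion

Reducing to letter names: D, F#, B. These stack in thirds as B–D–F# — a B minor triad.
D is the third of B minor; third in the bass means first inversion (figured bass 6).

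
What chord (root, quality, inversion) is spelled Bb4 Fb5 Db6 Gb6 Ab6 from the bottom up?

The distinct note names are Bb, Fb, Db, Gb, Ab. Stacked in thirds they read Gb–Bb–Db–Fb–Ab, which is a dominant ninth chord on Gb.
The lowest note is Bb, the third of the chord, so this is first inversion.

Gb dominant ninth, first inversion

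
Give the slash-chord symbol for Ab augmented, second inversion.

Second inversion of Ab augmented has the fifth (E) in the bass. As a slash chord: Abaug/E.

Abaug/E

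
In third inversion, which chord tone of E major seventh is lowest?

In third inversion the seventh is lowest. For E major seventh (E–G#–B–D#) that is D#.

D#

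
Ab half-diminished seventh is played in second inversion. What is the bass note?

In second inversion the fifth is lowest. For Ab half-diminished seventh (Ab–Cb–Ebb–Gb) that is Ebb.

Ebb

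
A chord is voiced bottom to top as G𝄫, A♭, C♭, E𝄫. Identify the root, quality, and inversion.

Ab diminished seventh, third inversion

The distinct note names are Gbb, Ab, Cb, Ebb. Stacked in thirds they read Ab–Cb–Ebb–Gbb, which is a diminished seventh chord on Ab.
With the seventh (Gbb) in the bass, the chord is in third inversion (figured bass 4/2).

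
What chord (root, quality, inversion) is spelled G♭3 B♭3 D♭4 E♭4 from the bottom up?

The pitch classes Gb, Bb, Db, Eb arrange in thirds as Eb–Gb–Bb–Db: an Eb minor seventh chord.
With the third (Gb) in the bass, the chord is in first inversion (figured bass 6/5).

Eb minor seventh, first inversion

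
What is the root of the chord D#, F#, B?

D#, F#, B are the tones of a B major triad (B–D#–F#), making B the root.

B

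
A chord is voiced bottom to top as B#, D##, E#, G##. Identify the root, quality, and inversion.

E# major seventh, second inversion

The distinct note names are B#, D##, E#, G##. Stacked in thirds they read E#–G##–B#–D##, which is a major seventh chord on E#.
The lowest note is B#, the fifth of the chord, so this is second inversion (figured bass 4/3).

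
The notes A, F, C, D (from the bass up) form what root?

A, F, C, D are the tones of a D minor seventh chord (D–F–A–C), making D the root.

D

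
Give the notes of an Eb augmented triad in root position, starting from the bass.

The chord tones are Eb–G–B. With the root (Eb) lowest for root position: Eb, G, B.

Eb, G, B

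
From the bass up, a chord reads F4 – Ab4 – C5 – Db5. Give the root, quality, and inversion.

Reducing to letter names: F, Ab, C, Db. These stack in thirds as Db–F–Ab–C — a Db major seventh chord.
The lowest note is F, the third of the chord, so this is first inversion (figured bass 6/5).

Db major seventh, first inversion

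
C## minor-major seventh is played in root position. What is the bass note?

C##

The root of C## minor-major seventh (C##–E#–G##–B##) is C##; that is the bass in root position.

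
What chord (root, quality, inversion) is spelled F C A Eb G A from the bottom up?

F dominant ninth, root position

The pitch classes F, C, A, Eb, G arrange in thirds as F–A–C–Eb–G: an F dominant ninth chord.
With the root (F) in the bass, the chord is in root position.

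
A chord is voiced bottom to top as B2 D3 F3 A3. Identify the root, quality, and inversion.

B half-diminished seventh, root position

The distinct note names are B, D, F, A. Stacked in thirds they read B–D–F–A, which is a half-diminished seventh chord on B.
The lowest note is B, the root of the chord, so this is root position (figured bass 7).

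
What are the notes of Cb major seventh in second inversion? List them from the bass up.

Spelling Cb major seventh: Cb–Eb–Gb–Bb. In second inversion the fifth is bass, giving Gb, Bb, Cb, Eb from the bottom.

Gb, Bb, Cb, Eb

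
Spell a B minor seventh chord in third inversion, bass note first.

A, B, D, F#

Spelling B minor seventh: B–D–F#–A. In third inversion the seventh is bass, giving A, B, D, F# from the bottom.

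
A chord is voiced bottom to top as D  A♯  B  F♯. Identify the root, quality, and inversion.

The pitch classes D, A#, B, F# arrange in thirds as B–D–F#–A#: a B minor-major seventh chord.
With the third (D) in the bass, the chord is in first inversion (figured bass 6/5).

B minor-major seventh, first inversion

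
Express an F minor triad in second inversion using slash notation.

Fm/C

Second inversion of F minor has the fifth (C) in the bass. As a slash chord: Fm/C.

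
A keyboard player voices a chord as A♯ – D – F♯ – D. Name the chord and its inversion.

D augmented, second inversion

The pitch classes A#, D, F# arrange in thirds as D–F#–A#: a D augmented triad.
The lowest note is A#, the fifth of the chord, so this is second inversion (figured bass 6/4).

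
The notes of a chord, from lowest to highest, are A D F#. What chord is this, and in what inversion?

Reducing to letter names: A, D, F#. These stack in thirds as D–F#–A — a D major triad.
A is the fifth of D major; fifth in the bass means second inversion (figured bass 6/4).

D major, second inversion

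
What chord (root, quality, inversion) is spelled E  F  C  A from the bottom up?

The pitch classes E, F, C, A arrange in thirds as F–A–C–E: an F major seventh chord.
The lowest note is E, the seventh of the chord, so this is third inversion (figured bass 4/2).

F major seventh, third inversion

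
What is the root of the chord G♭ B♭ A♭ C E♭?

Reordering Gb, Bb, Ab, C, Eb into stacked thirds gives Ab–C–Eb–Gb–Bb; the bottom of that stack, Ab, is the root.

Ab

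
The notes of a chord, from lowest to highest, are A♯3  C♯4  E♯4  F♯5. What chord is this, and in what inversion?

The pitch classes A#, C#, E#, F# arrange in thirds as F#–A#–C#–E#: an F# major seventh chord.
With the third (A#) in the bass, the chord is in first inversion (figured bass 6/5).

F# major seventh, first inversion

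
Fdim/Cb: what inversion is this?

second inversion

Fdim/Cb means F diminished with Cb in the bass. Cb is the fifth of F diminished (F–Ab–Cb), so this is second inversion.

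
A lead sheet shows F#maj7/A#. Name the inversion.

F#maj7/A# means F# major seventh with A# in the bass. A# is the third of F# major seventh (F#–A#–C#–E#), so this is first inversion.

first inversion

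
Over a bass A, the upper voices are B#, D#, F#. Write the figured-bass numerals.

4/2

The notes A, B#, D#, F# stack in thirds as B#–D#–F#–A — a B# diminished seventh chord. The bass A is the seventh, so this is third inversion: figured 4/2.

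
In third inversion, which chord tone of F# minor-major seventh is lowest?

E#

F# minor-major seventh is F#–A–C#–E#. Third inversion places the seventh in the bass: E#.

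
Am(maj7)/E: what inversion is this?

second inversion

Am(maj7)/E means A minor-major seventh with E in the bass. E is the fifth of A minor-major seventh (A–C–E–G#), so this is second inversion.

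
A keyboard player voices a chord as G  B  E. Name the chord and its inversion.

E minor, first inversion

The distinct note names are G, B, E. Stacked in thirds they read E–G–B, which is a minor triad on E.
G is the third of E minor; third in the bass means first inversion (figured bass 6).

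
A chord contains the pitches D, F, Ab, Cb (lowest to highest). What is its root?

D

The distinct letter names are D, F, Ab, Cb. Arranged as a stack of thirds they read D–F–Ab–Cb, so D is the root (a D diminished seventh chord).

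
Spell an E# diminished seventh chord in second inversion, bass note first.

Spelling E# diminished seventh: E#–G#–B–D. In second inversion the fifth is bass, giving B, D, E#, G# from the bottom.

B, D, E#, G#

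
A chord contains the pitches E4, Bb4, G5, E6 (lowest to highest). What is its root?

The distinct letter names are E, Bb, G. Arranged as a stack of thirds they read E–G–Bb, so E is the root (an E diminished triad).

E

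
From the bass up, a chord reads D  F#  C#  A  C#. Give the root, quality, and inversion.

D major seventh, root position

Reducing to letter names: D, F#, C#, A. These stack in thirds as D–F#–A–C# — a D major seventh chord.
With the root (D) in the bass, the chord is in root position (figured bass 7).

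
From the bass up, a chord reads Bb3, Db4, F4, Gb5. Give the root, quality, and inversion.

Gb major seventh, first inversion

Reducing to letter names: Bb, Db, F, Gb. These stack in thirds as Gb–Bb–Db–F — a Gb major seventh chord.
With the third (Bb) in the bass, the chord is in first inversion (figured bass 6/5).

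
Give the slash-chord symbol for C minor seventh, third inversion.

Third inversion of C minor seventh has the seventh (Bb) in the bass. As a slash chord: Cm7/Bb.

Cm7/Bb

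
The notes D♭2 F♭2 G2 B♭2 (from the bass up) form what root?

G

The distinct letter names are Db, Fb, G, Bb. Arranged as a stack of thirds they read G–Bb–Db–Fb, so G is the root (a G diminished seventh chord).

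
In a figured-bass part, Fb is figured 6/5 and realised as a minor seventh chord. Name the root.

Db

The figures 6/5 mean the third of the chord is in the bass. If Fb is the third of a minor seventh chord, the root is Db (chord tones Db–Fb–Ab–Cb).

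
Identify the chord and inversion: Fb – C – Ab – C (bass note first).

Fb augmented, root position

The pitch classes Fb, C, Ab arrange in thirds as Fb–Ab–C: an Fb augmented triad.
With the root (Fb) in the bass, the chord is in root position (figured bass 5/3).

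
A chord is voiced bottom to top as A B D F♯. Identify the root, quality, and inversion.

B minor seventh, third inversion

Reducing to letter names: A, B, D, F#. These stack in thirds as B–D–F#–A — a B minor seventh chord.
A is the seventh of B minor seventh; seventh in the bass means third inversion (figured bass 4/2).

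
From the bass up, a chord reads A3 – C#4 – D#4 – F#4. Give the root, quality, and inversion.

D# half-diminished seventh, second inversion

Reducing to letter names: A, C#, D#, F#. These stack in thirds as D#–F#–A–C# — a D# half-diminished seventh chord.
The lowest note is A, the fifth of the chord, so this is second inversion (figured bass 4/3).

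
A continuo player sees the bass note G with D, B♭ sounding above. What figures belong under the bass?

5/3

The notes G, D, Bb stack in thirds as G–Bb–D — a G minor triad. The bass G is the root, so this is root position: figured 5/3.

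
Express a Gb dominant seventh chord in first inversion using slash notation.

First inversion of Gb dominant seventh has the third (Bb) in the bass. As a slash chord: Gb7/Bb.

Gb7/Bb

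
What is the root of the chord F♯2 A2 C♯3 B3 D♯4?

B

The distinct letter names are F#, A, C#, B, D#. Arranged as a stack of thirds they read B–D#–F#–A–C#, so B is the root (a B dominant ninth chord).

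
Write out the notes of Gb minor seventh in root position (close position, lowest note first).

Gb, Bbb, Db, Fb

The chord tones are Gb–Bbb–Db–Fb. With the root (Gb) lowest for root position: Gb, Bbb, Db, Fb.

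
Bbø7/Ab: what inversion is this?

Bbø7/Ab means Bb half-diminished seventh with Ab in the bass. Ab is the seventh of Bb half-diminished seventh (Bb–Db–Fb–Ab), so this is third inversion.

third inversion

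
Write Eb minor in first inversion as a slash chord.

Ebm/Gb

First inversion of Eb minor has the third (Gb) in the bass. As a slash chord: Ebm/Gb.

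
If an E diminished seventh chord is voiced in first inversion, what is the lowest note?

The third of E diminished seventh (E–G–Bb–Db) is G; that is the bass in first inversion.

G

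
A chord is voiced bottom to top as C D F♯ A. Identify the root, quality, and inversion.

D dominant seventh, third inversion

The distinct note names are C, D, F#, A. Stacked in thirds they read D–F#–A–C, which is a dominant seventh chord on D.
C is the seventh of D dominant seventh; seventh in the bass means third inversion (figured bass 4/2).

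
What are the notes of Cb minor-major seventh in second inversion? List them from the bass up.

Cb minor-major seventh is Cb–Ebb–Gb–Bb. Second inversion puts the fifth (Gb) in the bass, with the remaining tones above: Gb, Bb, Cb, Ebb.

Gb, Bb, Cb, Ebb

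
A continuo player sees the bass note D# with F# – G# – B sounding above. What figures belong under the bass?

4/3

The notes D#, F#, G#, B stack in thirds as G#–B–D#–F# — a G# minor seventh chord. The bass D# is the fifth, so this is second inversion: figured 4/3.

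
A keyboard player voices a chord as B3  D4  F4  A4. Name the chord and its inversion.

Reducing to letter names: B, D, F, A. These stack in thirds as B–D–F–A — a B half-diminished seventh chord.
With the root (B) in the bass, the chord is in root position (figured bass 7).

B half-diminished seventh, root position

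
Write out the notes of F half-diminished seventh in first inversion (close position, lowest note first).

The chord tones are F–Ab–Cb–Eb. With the third (Ab) lowest for first inversion: Ab, Cb, Eb, F.

Ab, Cb, Eb, F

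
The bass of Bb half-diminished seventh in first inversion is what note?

Db

In first inversion the third is lowest. For Bb half-diminished seventh (Bb–Db–Fb–Ab) that is Db.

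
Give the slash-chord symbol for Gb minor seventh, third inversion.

Gbm7/Fb

Third inversion of Gb minor seventh has the seventh (Fb) in the bass. As a slash chord: Gbm7/Fb.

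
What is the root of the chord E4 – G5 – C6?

C

Reordering E, G, C into stacked thirds gives C–E–G; the bottom of that stack, C, is the root.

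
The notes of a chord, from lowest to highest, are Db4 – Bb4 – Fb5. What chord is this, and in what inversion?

Bb diminished, first inversion

The pitch classes Db, Bb, Fb arrange in thirds as Bb–Db–Fb: a Bb diminished triad.
Db is the third of Bb diminished; third in the bass means first inversion (figured bass 6).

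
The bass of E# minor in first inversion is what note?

G#

The third of E# minor (E#–G#–B#) is G#; that is the bass in first inversion.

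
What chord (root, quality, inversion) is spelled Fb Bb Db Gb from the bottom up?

The distinct note names are Fb, Bb, Db, Gb. Stacked in thirds they read Gb–Bb–Db–Fb, which is a dominant seventh chord on Gb.
With the seventh (Fb) in the bass, the chord is in third inversion (figured bass 4/2).

Gb dominant seventh, third inversion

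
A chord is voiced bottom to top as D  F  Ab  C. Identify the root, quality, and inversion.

The distinct note names are D, F, Ab, C. Stacked in thirds they read D–F–Ab–C, which is a half-diminished seventh chord on D.
The lowest note is D, the root of the chord, so this is root position (figured bass 7).

D half-diminished seventh, root position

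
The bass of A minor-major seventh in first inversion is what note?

The third of A minor-major seventh (A–C–E–G#) is C; that is the bass in first inversion.

C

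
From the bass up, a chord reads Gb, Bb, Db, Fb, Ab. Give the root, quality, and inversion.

The distinct note names are Gb, Bb, Db, Fb, Ab. Stacked in thirds they read Gb–Bb–Db–Fb–Ab, which is a dominant ninth chord on Gb.
Gb is the root of Gb dominant ninth; root in the bass means root position.

Gb dominant ninth, root position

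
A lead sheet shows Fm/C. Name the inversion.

second inversion

Fm/C means F minor with C in the bass. C is the fifth of F minor (F–Ab–C), so this is second inversion.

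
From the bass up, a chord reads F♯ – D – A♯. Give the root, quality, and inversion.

Reducing to letter names: F#, D, A#. These stack in thirds as D–F#–A# — a D augmented triad.
With the third (F#) in the bass, the chord is in first inversion (figured bass 6).

D augmented, first inversion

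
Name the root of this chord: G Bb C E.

C

G, Bb, C, E are the tones of a C dominant seventh chord (C–E–G–Bb), making C the root.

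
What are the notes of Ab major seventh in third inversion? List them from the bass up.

Ab major seventh is Ab–C–Eb–G. Third inversion puts the seventh (G) in the bass, with the remaining tones above: G, Ab, C, Eb.

G, Ab, C, Eb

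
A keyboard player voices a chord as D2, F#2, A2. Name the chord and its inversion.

D major, root position

Reducing to letter names: D, F#, A. These stack in thirds as D–F#–A — a D major triad.
The lowest note is D, the root of the chord, so this is root position (figured bass 5/3).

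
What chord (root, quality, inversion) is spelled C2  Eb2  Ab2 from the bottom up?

Ab major, first inversion

The pitch classes C, Eb, Ab arrange in thirds as Ab–C–Eb: an Ab major triad.
The lowest note is C, the third of the chord, so this is first inversion (figured bass 6).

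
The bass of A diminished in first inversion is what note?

In first inversion the third is lowest. For A diminished (A–C–Eb) that is C.

C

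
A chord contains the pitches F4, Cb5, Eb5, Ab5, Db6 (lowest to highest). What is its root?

Db

The distinct letter names are F, Cb, Eb, Ab, Db. Arranged as a stack of thirds they read Db–F–Ab–Cb–Eb, so Db is the root (a Db dominant ninth chord).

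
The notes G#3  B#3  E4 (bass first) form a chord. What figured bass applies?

6

The notes G#, B#, E stack in thirds as E–G#–B# — an E augmented triad. The bass G# is the third, so this is first inversion: figured 6.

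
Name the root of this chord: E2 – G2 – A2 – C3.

A

The distinct letter names are E, G, A, C. Arranged as a stack of thirds they read A–C–E–G, so A is the root (an A minor seventh chord).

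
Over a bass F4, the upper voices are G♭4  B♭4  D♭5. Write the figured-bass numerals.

The notes F, Gb, Bb, Db stack in thirds as Gb–Bb–Db–F — a Gb major seventh chord. The bass F is the seventh, so this is third inversion: figured 4/2.

4/2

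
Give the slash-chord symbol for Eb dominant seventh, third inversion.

Eb7/Db

Third inversion of Eb dominant seventh has the seventh (Db) in the bass. As a slash chord: Eb7/Db.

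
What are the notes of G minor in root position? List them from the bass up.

G, Bb, D

The chord tones are G–Bb–D. With the root (G) lowest for root position: G, Bb, D.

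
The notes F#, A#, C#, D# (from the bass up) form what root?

Reordering F#, A#, C#, D# into stacked thirds gives D#–F#–A#–C#; the bottom of that stack, D#, is the root.

D#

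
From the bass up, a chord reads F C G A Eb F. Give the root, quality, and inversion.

The pitch classes F, C, G, A, Eb arrange in thirds as F–A–C–Eb–G: an F dominant ninth chord.
With the root (F) in the bass, the chord is in root position.

F dominant ninth, root position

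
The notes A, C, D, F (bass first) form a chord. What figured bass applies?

4/3

The notes A, C, D, F stack in thirds as D–F–A–C — a D minor seventh chord. The bass A is the fifth, so this is second inversion: figured 4/3.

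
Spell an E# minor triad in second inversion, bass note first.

B#, E#, G#

Spelling E# minor: E#–G#–B#. In second inversion the fifth is bass, giving B#, E#, G# from the bottom.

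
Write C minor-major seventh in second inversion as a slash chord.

Second inversion of C minor-major seventh has the fifth (G) in the bass. As a slash chord: Cm(maj7)/G.

Cm(maj7)/G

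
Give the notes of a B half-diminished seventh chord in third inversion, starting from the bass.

A, B, D, F

B half-diminished seventh is B–D–F–A. Third inversion puts the seventh (A) in the bass, with the remaining tones above: A, B, D, F.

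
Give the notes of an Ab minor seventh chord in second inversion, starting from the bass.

Eb, Gb, Ab, Cb

The chord tones are Ab–Cb–Eb–Gb. With the fifth (Eb) lowest for second inversion: Eb, Gb, Ab, Cb.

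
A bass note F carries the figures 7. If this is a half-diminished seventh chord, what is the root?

The figures 7 mean the root of the chord is in the bass. If F is the root of a half-diminished seventh chord, the root is F (chord tones F–Ab–Cb–Eb).

F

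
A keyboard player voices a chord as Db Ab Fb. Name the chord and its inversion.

Db minor, root position

The distinct note names are Db, Ab, Fb. Stacked in thirds they read Db–Fb–Ab, which is a minor triad on Db.
Db is the root of Db minor; root in the bass means root position (figured bass 5/3).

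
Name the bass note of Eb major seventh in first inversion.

G

Eb major seventh is Eb–G–Bb–D. First inversion places the third in the bass: G.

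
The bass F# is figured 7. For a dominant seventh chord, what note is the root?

F#

The figures 7 mean the root of the chord is in the bass. If F# is the root of a dominant seventh chord, the root is F# (chord tones F#–A#–C#–E).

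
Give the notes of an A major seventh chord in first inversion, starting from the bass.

The chord tones are A–C#–E–G#. With the third (C#) lowest for first inversion: C#, E, G#, A.

C#, E, G#, A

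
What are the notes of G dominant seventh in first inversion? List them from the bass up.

Spelling G dominant seventh: G–B–D–F. In first inversion the third is bass, giving B, D, F, G from the bottom.

B, D, F, G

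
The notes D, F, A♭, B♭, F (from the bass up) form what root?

Bb

D, F, Ab, Bb are the tones of a Bb dominant seventh chord (Bb–D–F–Ab), making Bb the root.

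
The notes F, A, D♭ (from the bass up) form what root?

The distinct letter names are F, A, Db. Arranged as a stack of thirds they read Db–F–A, so Db is the root (a Db augmented triad).

Db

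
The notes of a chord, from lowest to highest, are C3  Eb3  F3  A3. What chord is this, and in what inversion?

F dominant seventh, second inversion

The pitch classes C, Eb, F, A arrange in thirds as F–A–C–Eb: an F dominant seventh chord.
The lowest note is C, the fifth of the chord, so this is second inversion (figured bass 4/3).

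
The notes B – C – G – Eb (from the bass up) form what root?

B, C, G, Eb are the tones of a C minor-major seventh chord (C–Eb–G–B), making C the root.

C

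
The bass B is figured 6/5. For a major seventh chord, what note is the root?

The figures 6/5 mean the third of the chord is in the bass. If B is the third of a major seventh chord, the root is G (chord tones G–B–D–F#).

G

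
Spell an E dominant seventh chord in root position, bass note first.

E dominant seventh is E–G#–B–D. Root position puts the root (E) in the bass, with the remaining tones above: E, G#, B, D.

E, G#, B, D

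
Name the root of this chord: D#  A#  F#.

Reordering D#, A#, F# into stacked thirds gives D#–F#–A#; the bottom of that stack, D#, is the root.

D#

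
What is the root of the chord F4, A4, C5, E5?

The distinct letter names are F, A, C, E. Arranged as a stack of thirds they read F–A–C–E, so F is the root (an F major seventh chord).

F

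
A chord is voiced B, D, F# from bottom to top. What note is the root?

B

B, D, F# are the tones of a B minor triad (B–D–F#), making B the root.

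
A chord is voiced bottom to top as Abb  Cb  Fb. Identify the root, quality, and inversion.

Reducing to letter names: Abb, Cb, Fb. These stack in thirds as Fb–Abb–Cb — an Fb minor triad.
With the third (Abb) in the bass, the chord is in first inversion (figured bass 6).

Fb minor, first inversion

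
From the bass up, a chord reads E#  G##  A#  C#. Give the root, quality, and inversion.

The distinct note names are E#, G##, A#, C#. Stacked in thirds they read A#–C#–E#–G##, which is a minor-major seventh chord on A#.
The lowest note is E#, the fifth of the chord, so this is second inversion (figured bass 4/3).

A# minor-major seventh, second inversion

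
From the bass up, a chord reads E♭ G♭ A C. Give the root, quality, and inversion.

A diminished seventh, second inversion

The distinct note names are Eb, Gb, A, C. Stacked in thirds they read A–C–Eb–Gb, which is a diminished seventh chord on A.
Eb is the fifth of A diminished seventh; fifth in the bass means second inversion (figured bass 4/3).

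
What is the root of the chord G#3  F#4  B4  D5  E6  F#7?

E

G#, F#, B, D, E are the tones of an E dominant ninth chord (E–G#–B–D–F#), making E the root.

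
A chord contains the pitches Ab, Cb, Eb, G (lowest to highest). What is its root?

Reordering Ab, Cb, Eb, G into stacked thirds gives Ab–Cb–Eb–G; the bottom of that stack, Ab, is the root.

Ab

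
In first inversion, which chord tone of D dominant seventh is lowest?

The third of D dominant seventh (D–F#–A–C) is F#; that is the bass in first inversion.

F#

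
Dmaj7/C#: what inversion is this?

third inversion

Dmaj7/C# means D major seventh with C# in the bass. C# is the seventh of D major seventh (D–F#–A–C#), so this is third inversion.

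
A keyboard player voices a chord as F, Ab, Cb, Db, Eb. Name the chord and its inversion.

Db dominant ninth, first inversion

Reducing to letter names: F, Ab, Cb, Db, Eb. These stack in thirds as Db–F–Ab–Cb–Eb — a Db dominant ninth chord.
The lowest note is F, the third of the chord, so this is first inversion.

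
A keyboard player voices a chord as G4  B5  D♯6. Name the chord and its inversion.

The distinct note names are G, B, D#. Stacked in thirds they read G–B–D#, which is an augmented triad on G.
The lowest note is G, the root of the chord, so this is root position (figured bass 5/3).

G augmented, root position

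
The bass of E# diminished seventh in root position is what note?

In root position the root is lowest. For E# diminished seventh (E#–G#–B–D) that is E#.

E#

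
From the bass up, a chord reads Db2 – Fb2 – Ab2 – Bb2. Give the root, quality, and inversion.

Bb half-diminished seventh, first inversion

The distinct note names are Db, Fb, Ab, Bb. Stacked in thirds they read Bb–Db–Fb–Ab, which is a half-diminished seventh chord on Bb.
With the third (Db) in the bass, the chord is in first inversion (figured bass 6/5).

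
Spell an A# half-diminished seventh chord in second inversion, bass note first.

A# half-diminished seventh is A#–C#–E–G#. Second inversion puts the fifth (E) in the bass, with the remaining tones above: E, G#, A#, C#.

E, G#, A#, C#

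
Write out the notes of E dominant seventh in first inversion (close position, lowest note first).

E dominant seventh is E–G#–B–D. First inversion puts the third (G#) in the bass, with the remaining tones above: G#, B, D, E.

G#, B, D, E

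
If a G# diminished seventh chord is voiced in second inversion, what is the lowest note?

The fifth of G# diminished seventh (G#–B–D–F) is D; that is the bass in second inversion.

D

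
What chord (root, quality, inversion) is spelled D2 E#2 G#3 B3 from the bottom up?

E# diminished seventh, third inversion

The pitch classes D, E#, G#, B arrange in thirds as E#–G#–B–D: an E# diminished seventh chord.
With the seventh (D) in the bass, the chord is in third inversion (figured bass 4/2).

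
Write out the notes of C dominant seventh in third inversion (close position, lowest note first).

Bb, C, E, G

The chord tones are C–E–G–Bb. With the seventh (Bb) lowest for third inversion: Bb, C, E, G.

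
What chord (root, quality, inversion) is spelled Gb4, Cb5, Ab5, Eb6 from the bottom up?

Ab minor seventh, third inversion

Reducing to letter names: Gb, Cb, Ab, Eb. These stack in thirds as Ab–Cb–Eb–Gb — an Ab minor seventh chord.
Gb is the seventh of Ab minor seventh; seventh in the bass means third inversion (figured bass 4/2).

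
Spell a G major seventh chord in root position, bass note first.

G, B, D, F#

G major seventh is G–B–D–F#. Root position puts the root (G) in the bass, with the remaining tones above: G, B, D, F#.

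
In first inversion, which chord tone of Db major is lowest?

F

In first inversion the third is lowest. For Db major (Db–F–Ab) that is F.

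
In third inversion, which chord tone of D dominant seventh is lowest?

D dominant seventh is D–F#–A–C. Third inversion places the seventh in the bass: C.

C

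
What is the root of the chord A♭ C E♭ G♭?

Ab

Reordering Ab, C, Eb, Gb into stacked thirds gives Ab–C–Eb–Gb; the bottom of that stack, Ab, is the root.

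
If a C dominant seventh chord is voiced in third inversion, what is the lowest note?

Bb

In third inversion the seventh is lowest. For C dominant seventh (C–E–G–Bb) that is Bb.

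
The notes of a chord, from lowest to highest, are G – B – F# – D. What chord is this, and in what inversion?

The pitch classes G, B, F#, D arrange in thirds as G–B–D–F#: a G major seventh chord.
With the root (G) in the bass, the chord is in root position (figured bass 7).

G major seventh, root position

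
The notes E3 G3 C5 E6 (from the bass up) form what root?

E, G, C are the tones of a C major triad (C–E–G), making C the root.

C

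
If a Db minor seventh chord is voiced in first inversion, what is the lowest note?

Fb

Db minor seventh is Db–Fb–Ab–Cb. First inversion places the third in the bass: Fb.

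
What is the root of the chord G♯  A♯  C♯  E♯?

G#, A#, C#, E# are the tones of an A# minor seventh chord (A#–C#–E#–G#), making A# the root.

A#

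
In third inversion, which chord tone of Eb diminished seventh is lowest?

Dbb

Eb diminished seventh is Eb–Gb–Bbb–Dbb. Third inversion places the seventh in the bass: Dbb.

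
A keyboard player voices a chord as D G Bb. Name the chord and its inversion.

G minor, second inversion

The pitch classes D, G, Bb arrange in thirds as G–Bb–D: a G minor triad.
The lowest note is D, the fifth of the chord, so this is second inversion (figured bass 6/4).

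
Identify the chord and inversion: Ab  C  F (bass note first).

The pitch classes Ab, C, F arrange in thirds as F–Ab–C: an F minor triad.
The lowest note is Ab, the third of the chord, so this is first inversion (figured bass 6).

F minor, first inversion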